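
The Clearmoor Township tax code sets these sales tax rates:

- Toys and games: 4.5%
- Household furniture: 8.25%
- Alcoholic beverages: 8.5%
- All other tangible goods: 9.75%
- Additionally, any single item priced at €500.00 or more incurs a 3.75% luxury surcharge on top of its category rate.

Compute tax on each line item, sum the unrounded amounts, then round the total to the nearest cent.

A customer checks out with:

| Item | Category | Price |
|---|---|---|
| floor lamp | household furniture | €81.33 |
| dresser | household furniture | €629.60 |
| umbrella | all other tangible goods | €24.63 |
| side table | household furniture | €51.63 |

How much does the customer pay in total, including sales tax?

Floor lamp €81.33: household furniture → 8.25% → €6.709725
Dresser €629.60: household furniture → 8.25% + 3.75% surcharge = 12% → €75.552
Umbrella €24.63: all other tangible goods → 9.75% → €2.401425
Side table €51.63: household furniture → 8.25% → €4.259475
Subtotal = €787.19; unrounded tax = €88.922625 → €88.92; total due = €876.11

€876.11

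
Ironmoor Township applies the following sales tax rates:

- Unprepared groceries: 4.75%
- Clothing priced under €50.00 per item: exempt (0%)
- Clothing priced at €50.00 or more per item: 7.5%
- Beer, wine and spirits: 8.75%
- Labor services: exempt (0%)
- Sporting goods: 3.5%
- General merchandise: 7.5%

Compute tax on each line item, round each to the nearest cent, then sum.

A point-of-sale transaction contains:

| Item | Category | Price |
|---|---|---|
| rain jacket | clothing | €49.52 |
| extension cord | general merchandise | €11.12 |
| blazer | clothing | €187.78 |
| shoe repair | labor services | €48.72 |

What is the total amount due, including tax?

€312.05

Rain jacket €49.52: clothing, under €50.00 → 0% → €0.00
Extension cord €11.12: general merchandise → 7.5% → €0.83
Blazer €187.78: clothing, €50.00 or more → 7.5% → €14.08
Shoe repair €48.72: labor services → 0% → €0.00
Subtotal = €297.14; tax = €14.91; total due = €312.05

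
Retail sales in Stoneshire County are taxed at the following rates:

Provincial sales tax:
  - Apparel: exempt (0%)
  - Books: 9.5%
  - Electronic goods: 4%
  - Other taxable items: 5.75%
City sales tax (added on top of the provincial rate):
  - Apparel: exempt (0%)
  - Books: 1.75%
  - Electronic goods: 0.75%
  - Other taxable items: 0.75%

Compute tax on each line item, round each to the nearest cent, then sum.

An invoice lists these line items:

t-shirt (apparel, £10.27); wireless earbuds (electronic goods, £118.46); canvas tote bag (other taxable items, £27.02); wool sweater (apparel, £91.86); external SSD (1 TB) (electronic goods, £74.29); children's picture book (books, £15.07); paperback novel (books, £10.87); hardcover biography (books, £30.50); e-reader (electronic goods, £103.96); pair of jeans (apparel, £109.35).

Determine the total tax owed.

£22.21

T-shirt £10.27: apparel → 0% + 0% city = 0% → £0.00
Wireless earbuds £118.46: electronic goods → 4% + 0.75% city = 4.75% → £5.63
Canvas tote bag £27.02: other taxable items → 5.75% + 0.75% city = 6.5% → £1.76
Wool sweater £91.86: apparel → 0% + 0% city = 0% → £0.00
External SSD (1 TB) £74.29: electronic goods → 4% + 0.75% city = 4.75% → £3.53
Children's picture book £15.07: books → 9.5% + 1.75% city = 11.25% → £1.70
Paperback novel £10.87: books → 9.5% + 1.75% city = 11.25% → £1.22
Hardcover biography £30.50: books → 9.5% + 1.75% city = 11.25% → £3.43
E-reader £103.96: electronic goods → 4% + 0.75% city = 4.75% → £4.94
Pair of jeans £109.35: apparel → 0% + 0% city = 0% → £0.00
Total tax = £5.63 + £1.76 + £3.53 + £1.70 + £1.22 + £3.43 + £4.94 = £22.21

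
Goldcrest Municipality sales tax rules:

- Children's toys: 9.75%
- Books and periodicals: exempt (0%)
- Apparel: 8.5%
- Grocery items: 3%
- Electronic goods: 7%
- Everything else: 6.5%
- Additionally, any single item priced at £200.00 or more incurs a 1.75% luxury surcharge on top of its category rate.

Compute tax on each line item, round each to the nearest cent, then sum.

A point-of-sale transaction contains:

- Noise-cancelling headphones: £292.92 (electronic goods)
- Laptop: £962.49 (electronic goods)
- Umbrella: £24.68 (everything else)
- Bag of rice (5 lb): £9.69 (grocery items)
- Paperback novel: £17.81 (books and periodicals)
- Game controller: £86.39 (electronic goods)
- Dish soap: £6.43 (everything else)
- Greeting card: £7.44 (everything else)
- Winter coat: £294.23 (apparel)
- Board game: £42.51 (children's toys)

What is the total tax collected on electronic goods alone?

Noise-cancelling headphones £292.92: electronic goods → 7% + 1.75% surcharge = 8.75% → £25.63
Laptop £962.49: electronic goods → 7% + 1.75% surcharge = 8.75% → £84.22
Game controller £86.39: electronic goods → 7% → £6.05
Tax on electronic goods = £25.63 + £84.22 + £6.05 = £115.90

£115.90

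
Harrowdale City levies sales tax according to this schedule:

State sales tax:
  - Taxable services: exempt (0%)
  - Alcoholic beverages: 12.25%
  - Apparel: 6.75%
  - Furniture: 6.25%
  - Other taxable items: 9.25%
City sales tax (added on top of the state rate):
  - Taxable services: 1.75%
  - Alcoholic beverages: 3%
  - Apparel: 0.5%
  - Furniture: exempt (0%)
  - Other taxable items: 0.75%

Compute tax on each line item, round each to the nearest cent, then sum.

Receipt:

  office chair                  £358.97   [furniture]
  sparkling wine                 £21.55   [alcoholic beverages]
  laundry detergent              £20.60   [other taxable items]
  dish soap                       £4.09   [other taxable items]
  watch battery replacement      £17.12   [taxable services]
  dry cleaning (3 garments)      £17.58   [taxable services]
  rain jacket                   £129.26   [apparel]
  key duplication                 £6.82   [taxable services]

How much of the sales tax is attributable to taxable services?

£0.73

Watch battery replacement £17.12: taxable services → 0% + 1.75% city = 1.75% → £0.30
Dry cleaning (3 garments) £17.58: taxable services → 0% + 1.75% city = 1.75% → £0.31
Key duplication £6.82: taxable services → 0% + 1.75% city = 1.75% → £0.12
Tax on taxable services = £0.30 + £0.31 + £0.12 = £0.73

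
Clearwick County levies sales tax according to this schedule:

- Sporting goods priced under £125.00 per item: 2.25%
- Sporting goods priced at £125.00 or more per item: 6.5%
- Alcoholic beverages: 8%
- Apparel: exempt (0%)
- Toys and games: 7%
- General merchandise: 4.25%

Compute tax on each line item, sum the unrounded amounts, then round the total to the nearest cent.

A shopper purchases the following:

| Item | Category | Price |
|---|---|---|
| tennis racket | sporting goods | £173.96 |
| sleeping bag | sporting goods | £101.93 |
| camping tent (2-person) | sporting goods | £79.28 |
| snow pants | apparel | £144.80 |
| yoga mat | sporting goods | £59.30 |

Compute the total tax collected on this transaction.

£16.72

Tennis racket £173.96: sporting goods, £125.00 or more → 6.5% → £11.3074
Sleeping bag £101.93: sporting goods, under £125.00 → 2.25% → £2.293425
Camping tent (2-person) £79.28: sporting goods, under £125.00 → 2.25% → £1.7838
Snow pants £144.80: apparel → 0% → £0.00
Yoga mat £59.30: sporting goods, under £125.00 → 2.25% → £1.33425
Unrounded tax sum = £16.718875 → £16.72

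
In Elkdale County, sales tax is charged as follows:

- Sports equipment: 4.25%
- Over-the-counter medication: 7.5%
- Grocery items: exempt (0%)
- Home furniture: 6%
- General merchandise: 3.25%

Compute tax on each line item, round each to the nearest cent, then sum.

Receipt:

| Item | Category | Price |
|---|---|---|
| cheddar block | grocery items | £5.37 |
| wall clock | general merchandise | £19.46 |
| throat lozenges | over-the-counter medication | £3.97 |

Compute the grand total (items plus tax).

£29.73

Cheddar block £5.37: grocery items → 0% → £0.00
Wall clock £19.46: general merchandise → 3.25% → £0.63
Throat lozenges £3.97: over-the-counter medication → 7.5% → £0.30
Subtotal = £28.80; tax = £0.93; total due = £29.73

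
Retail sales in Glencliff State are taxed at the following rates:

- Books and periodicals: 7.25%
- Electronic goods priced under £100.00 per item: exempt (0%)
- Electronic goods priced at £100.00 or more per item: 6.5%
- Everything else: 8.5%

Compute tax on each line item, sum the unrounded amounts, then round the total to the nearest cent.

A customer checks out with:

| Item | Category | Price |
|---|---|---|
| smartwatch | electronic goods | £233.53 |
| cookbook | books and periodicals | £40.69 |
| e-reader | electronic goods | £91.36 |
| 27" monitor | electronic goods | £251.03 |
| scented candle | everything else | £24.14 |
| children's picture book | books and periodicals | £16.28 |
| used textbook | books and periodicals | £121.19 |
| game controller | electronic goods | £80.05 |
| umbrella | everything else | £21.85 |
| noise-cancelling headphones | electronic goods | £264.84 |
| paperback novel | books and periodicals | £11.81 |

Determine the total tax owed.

£66.39

Smartwatch £233.53: electronic goods, £100.00 or more → 6.5% → £15.17945
Cookbook £40.69: books and periodicals → 7.25% → £2.950025
E-reader £91.36: electronic goods, under £100.00 → 0% → £0.00
27" monitor £251.03: electronic goods, £100.00 or more → 6.5% → £16.31695
Scented candle £24.14: everything else → 8.5% → £2.0519
Children's picture book £16.28: books and periodicals → 7.25% → £1.1803
Used textbook £121.19: books and periodicals → 7.25% → £8.786275
Game controller £80.05: electronic goods, under £100.00 → 0% → £0.00
Umbrella £21.85: everything else → 8.5% → £1.85725
Noise-cancelling headphones £264.84: electronic goods, £100.00 or more → 6.5% → £17.2146
Paperback novel £11.81: books and periodicals → 7.25% → £0.856225
Unrounded tax sum = £66.392975 → £66.39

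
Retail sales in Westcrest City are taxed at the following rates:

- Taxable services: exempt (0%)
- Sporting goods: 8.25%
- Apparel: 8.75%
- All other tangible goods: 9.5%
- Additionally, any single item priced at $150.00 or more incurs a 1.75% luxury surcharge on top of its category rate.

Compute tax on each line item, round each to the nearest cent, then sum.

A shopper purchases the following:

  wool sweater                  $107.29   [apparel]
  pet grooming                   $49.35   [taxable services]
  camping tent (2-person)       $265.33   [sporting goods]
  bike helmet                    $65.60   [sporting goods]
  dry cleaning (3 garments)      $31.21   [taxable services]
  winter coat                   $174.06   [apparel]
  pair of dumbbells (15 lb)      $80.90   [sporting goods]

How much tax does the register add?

$66.28

Wool sweater $107.29: apparel → 8.75% → $9.39
Pet grooming $49.35: taxable services → 0% → $0.00
Camping tent (2-person) $265.33: sporting goods → 8.25% + 1.75% surcharge = 10% → $26.53
Bike helmet $65.60: sporting goods → 8.25% → $5.41
Dry cleaning (3 garments) $31.21: taxable services → 0% → $0.00
Winter coat $174.06: apparel → 8.75% + 1.75% surcharge = 10.5% → $18.28
Pair of dumbbells (15 lb) $80.90: sporting goods → 8.25% → $6.67
Total tax = $9.39 + $26.53 + $5.41 + $18.28 + $6.67 = $66.28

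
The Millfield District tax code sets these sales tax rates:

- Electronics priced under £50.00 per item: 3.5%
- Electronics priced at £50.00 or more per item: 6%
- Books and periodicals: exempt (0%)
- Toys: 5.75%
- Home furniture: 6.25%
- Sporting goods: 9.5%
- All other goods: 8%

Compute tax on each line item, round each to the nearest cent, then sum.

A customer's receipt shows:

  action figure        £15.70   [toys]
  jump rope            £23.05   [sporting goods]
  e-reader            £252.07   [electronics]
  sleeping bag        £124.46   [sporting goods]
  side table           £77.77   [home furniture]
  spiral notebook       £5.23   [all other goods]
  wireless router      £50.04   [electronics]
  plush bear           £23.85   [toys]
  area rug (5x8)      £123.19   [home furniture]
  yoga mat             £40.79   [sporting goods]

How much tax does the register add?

Action figure £15.70: toys → 5.75% → £0.90
Jump rope £23.05: sporting goods → 9.5% → £2.19
E-reader £252.07: electronics, £50.00 or more → 6% → £15.12
Sleeping bag £124.46: sporting goods → 9.5% → £11.82
Side table £77.77: home furniture → 6.25% → £4.86
Spiral notebook £5.23: all other goods → 8% → £0.42
Wireless router £50.04: electronics, £50.00 or more → 6% → £3.00
Plush bear £23.85: toys → 5.75% → £1.37
Area rug (5x8) £123.19: home furniture → 6.25% → £7.70
Yoga mat £40.79: sporting goods → 9.5% → £3.88
Total tax = £0.90 + £2.19 + £15.12 + £11.82 + £4.86 + £0.42 + £3.00 + £1.37 + £7.70 + £3.88 = £51.26

£51.26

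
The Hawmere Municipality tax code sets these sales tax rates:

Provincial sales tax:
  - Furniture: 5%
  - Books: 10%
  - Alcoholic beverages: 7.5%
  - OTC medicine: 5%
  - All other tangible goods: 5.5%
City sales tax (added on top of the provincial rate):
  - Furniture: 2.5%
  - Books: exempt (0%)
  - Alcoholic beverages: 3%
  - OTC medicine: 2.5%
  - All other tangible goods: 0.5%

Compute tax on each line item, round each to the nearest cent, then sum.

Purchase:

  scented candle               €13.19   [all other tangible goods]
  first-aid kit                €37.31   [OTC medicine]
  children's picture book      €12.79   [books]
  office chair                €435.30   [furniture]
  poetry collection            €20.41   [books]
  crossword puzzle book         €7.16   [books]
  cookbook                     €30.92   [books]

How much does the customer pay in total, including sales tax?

€600.45

Scented candle €13.19: all other tangible goods → 5.5% + 0.5% city = 6% → €0.79
First-aid kit €37.31: OTC medicine → 5% + 2.5% city = 7.5% → €2.80
Children's picture book €12.79: books → 10% + 0% city = 10% → €1.28
Office chair €435.30: furniture → 5% + 2.5% city = 7.5% → €32.65
Poetry collection €20.41: books → 10% + 0% city = 10% → €2.04
Crossword puzzle book €7.16: books → 10% + 0% city = 10% → €0.72
Cookbook €30.92: books → 10% + 0% city = 10% → €3.09
Subtotal = €557.08; tax = €43.37; total due = €600.45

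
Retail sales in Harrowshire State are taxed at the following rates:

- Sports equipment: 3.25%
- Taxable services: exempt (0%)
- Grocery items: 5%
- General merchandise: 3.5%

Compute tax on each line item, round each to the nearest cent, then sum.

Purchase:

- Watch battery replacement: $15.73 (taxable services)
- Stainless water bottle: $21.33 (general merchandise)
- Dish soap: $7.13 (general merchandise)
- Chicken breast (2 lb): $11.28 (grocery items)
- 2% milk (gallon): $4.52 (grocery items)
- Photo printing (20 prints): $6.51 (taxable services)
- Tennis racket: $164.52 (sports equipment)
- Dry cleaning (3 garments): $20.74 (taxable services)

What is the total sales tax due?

Watch battery replacement $15.73: taxable services → 0% → $0.00
Stainless water bottle $21.33: general merchandise → 3.5% → $0.75
Dish soap $7.13: general merchandise → 3.5% → $0.25
Chicken breast (2 lb) $11.28: grocery items → 5% → $0.56
2% milk (gallon) $4.52: grocery items → 5% → $0.23
Photo printing (20 prints) $6.51: taxable services → 0% → $0.00
Tennis racket $164.52: sports equipment → 3.25% → $5.35
Dry cleaning (3 garments) $20.74: taxable services → 0% → $0.00
Total tax = $0.75 + $0.25 + $0.56 + $0.23 + $5.35 = $7.14

$7.14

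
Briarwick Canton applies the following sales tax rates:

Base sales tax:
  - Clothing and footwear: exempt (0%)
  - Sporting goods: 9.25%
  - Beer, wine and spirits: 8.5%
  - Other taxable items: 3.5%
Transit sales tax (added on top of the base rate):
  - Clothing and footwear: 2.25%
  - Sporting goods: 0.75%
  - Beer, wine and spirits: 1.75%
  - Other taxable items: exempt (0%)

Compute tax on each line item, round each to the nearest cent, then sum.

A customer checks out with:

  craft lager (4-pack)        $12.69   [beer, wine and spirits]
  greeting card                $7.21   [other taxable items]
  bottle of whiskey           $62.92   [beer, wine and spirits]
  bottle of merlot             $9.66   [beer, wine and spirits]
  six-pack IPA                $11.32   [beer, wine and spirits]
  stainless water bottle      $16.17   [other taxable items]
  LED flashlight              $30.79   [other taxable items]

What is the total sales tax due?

$11.80

Craft lager (4-pack) $12.69: beer, wine and spirits → 8.5% + 1.75% transit = 10.25% → $1.30
Greeting card $7.21: other taxable items → 3.5% + 0% transit = 3.5% → $0.25
Bottle of whiskey $62.92: beer, wine and spirits → 8.5% + 1.75% transit = 10.25% → $6.45
Bottle of merlot $9.66: beer, wine and spirits → 8.5% + 1.75% transit = 10.25% → $0.99
Six-pack IPA $11.32: beer, wine and spirits → 8.5% + 1.75% transit = 10.25% → $1.16
Stainless water bottle $16.17: other taxable items → 3.5% + 0% transit = 3.5% → $0.57
LED flashlight $30.79: other taxable items → 3.5% + 0% transit = 3.5% → $1.08
Total tax = $1.30 + $0.25 + $6.45 + $0.99 + $1.16 + $0.57 + $1.08 = $11.80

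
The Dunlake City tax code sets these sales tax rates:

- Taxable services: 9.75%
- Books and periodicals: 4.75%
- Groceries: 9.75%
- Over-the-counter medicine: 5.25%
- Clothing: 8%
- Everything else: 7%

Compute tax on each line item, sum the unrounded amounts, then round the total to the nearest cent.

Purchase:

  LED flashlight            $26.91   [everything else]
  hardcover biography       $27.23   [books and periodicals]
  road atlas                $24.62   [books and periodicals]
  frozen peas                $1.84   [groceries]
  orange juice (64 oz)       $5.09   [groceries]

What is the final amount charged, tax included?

LED flashlight $26.91: everything else → 7% → $1.8837
Hardcover biography $27.23: books and periodicals → 4.75% → $1.293425
Road atlas $24.62: books and periodicals → 4.75% → $1.16945
Frozen peas $1.84: groceries → 9.75% → $0.1794
Orange juice (64 oz) $5.09: groceries → 9.75% → $0.496275
Subtotal = $85.69; unrounded tax = $5.02225 → $5.02; total due = $90.71

$90.71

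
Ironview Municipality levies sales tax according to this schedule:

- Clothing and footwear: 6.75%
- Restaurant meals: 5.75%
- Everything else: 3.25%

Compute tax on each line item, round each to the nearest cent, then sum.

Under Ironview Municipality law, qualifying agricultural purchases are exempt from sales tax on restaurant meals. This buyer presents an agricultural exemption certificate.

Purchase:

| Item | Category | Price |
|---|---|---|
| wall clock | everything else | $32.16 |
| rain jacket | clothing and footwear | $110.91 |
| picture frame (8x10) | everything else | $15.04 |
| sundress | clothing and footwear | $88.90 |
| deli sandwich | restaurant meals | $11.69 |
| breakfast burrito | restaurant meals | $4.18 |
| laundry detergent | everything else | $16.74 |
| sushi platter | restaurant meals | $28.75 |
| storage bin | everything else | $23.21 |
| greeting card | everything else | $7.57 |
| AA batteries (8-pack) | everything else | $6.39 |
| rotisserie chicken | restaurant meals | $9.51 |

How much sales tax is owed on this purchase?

$16.78

Wall clock $32.16: everything else → 3.25% → $1.05
Rain jacket $110.91: clothing and footwear → 6.75% → $7.49
Picture frame (8x10) $15.04: everything else → 3.25% → $0.49
Sundress $88.90: clothing and footwear → 6.75% → $6.00
Deli sandwich $11.69: restaurant meals, buyer-exempt → 0% → $0.00
Breakfast burrito $4.18: restaurant meals, buyer-exempt → 0% → $0.00
Laundry detergent $16.74: everything else → 3.25% → $0.54
Sushi platter $28.75: restaurant meals, buyer-exempt → 0% → $0.00
Storage bin $23.21: everything else → 3.25% → $0.75
Greeting card $7.57: everything else → 3.25% → $0.25
AA batteries (8-pack) $6.39: everything else → 3.25% → $0.21
Rotisserie chicken $9.51: restaurant meals, buyer-exempt → 0% → $0.00
Total tax = $1.05 + $7.49 + $0.49 + $6.00 + $0.54 + $0.75 + $0.25 + $0.21 = $16.78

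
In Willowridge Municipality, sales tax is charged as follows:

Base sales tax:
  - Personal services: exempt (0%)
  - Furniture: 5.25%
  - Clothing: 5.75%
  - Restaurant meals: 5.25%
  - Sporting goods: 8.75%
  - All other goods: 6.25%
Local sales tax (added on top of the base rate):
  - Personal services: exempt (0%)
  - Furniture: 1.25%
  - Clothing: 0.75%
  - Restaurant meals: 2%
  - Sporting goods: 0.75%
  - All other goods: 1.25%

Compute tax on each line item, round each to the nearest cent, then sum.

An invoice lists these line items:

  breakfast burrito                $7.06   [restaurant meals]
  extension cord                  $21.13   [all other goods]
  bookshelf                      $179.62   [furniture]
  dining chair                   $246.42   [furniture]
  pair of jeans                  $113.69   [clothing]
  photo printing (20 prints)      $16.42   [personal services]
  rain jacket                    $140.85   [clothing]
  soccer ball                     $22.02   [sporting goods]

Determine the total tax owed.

$48.43

Breakfast burrito $7.06: restaurant meals → 5.25% + 2% local = 7.25% → $0.51
Extension cord $21.13: all other goods → 6.25% + 1.25% local = 7.5% → $1.58
Bookshelf $179.62: furniture → 5.25% + 1.25% local = 6.5% → $11.68
Dining chair $246.42: furniture → 5.25% + 1.25% local = 6.5% → $16.02
Pair of jeans $113.69: clothing → 5.75% + 0.75% local = 6.5% → $7.39
Photo printing (20 prints) $16.42: personal services → 0% + 0% local = 0% → $0.00
Rain jacket $140.85: clothing → 5.75% + 0.75% local = 6.5% → $9.16
Soccer ball $22.02: sporting goods → 8.75% + 0.75% local = 9.5% → $2.09
Total tax = $0.51 + $1.58 + $11.68 + $16.02 + $7.39 + $9.16 + $2.09 = $48.43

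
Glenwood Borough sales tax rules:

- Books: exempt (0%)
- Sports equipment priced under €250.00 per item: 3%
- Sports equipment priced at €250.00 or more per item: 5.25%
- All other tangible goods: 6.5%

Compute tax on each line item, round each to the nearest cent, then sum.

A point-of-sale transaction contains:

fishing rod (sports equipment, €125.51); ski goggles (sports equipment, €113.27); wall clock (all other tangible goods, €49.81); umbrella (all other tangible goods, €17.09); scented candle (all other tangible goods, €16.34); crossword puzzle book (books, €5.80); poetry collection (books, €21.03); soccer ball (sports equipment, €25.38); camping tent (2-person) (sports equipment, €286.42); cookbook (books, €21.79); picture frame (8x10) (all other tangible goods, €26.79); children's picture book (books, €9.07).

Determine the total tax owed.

Fishing rod €125.51: sports equipment, under €250.00 → 3% → €3.77
Ski goggles €113.27: sports equipment, under €250.00 → 3% → €3.40
Wall clock €49.81: all other tangible goods → 6.5% → €3.24
Umbrella €17.09: all other tangible goods → 6.5% → €1.11
Scented candle €16.34: all other tangible goods → 6.5% → €1.06
Crossword puzzle book €5.80: books → 0% → €0.00
Poetry collection €21.03: books → 0% → €0.00
Soccer ball €25.38: sports equipment, under €250.00 → 3% → €0.76
Camping tent (2-person) €286.42: sports equipment, €250.00 or more → 5.25% → €15.04
Cookbook €21.79: books → 0% → €0.00
Picture frame (8x10) €26.79: all other tangible goods → 6.5% → €1.74
Children's picture book €9.07: books → 0% → €0.00
Total tax = €3.77 + €3.40 + €3.24 + €1.11 + €1.06 + €0.76 + €15.04 + €1.74 = €30.12

€30.12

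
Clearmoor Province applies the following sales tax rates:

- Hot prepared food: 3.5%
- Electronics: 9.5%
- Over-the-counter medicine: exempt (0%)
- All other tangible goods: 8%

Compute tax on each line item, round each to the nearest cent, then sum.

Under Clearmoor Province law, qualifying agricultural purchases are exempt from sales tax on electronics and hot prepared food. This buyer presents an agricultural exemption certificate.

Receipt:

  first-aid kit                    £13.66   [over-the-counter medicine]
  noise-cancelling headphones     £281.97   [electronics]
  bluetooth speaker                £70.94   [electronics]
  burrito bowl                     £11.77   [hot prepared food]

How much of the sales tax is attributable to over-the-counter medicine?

£0.00

First-aid kit £13.66: over-the-counter medicine → 0% → £0.00
Tax on over-the-counter medicine = £0.00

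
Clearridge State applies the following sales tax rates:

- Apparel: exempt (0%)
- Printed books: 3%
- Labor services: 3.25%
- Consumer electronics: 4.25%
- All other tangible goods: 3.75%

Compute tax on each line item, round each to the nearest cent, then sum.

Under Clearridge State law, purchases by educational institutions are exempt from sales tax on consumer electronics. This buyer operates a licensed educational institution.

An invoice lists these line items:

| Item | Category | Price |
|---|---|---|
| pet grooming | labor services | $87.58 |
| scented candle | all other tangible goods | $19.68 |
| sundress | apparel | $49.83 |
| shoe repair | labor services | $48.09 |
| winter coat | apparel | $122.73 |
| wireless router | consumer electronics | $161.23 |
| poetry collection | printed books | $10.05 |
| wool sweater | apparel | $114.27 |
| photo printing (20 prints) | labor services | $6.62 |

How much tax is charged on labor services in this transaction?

$4.63

Pet grooming $87.58: labor services → 3.25% → $2.85
Shoe repair $48.09: labor services → 3.25% → $1.56
Photo printing (20 prints) $6.62: labor services → 3.25% → $0.22
Tax on labor services = $2.85 + $1.56 + $0.22 = $4.63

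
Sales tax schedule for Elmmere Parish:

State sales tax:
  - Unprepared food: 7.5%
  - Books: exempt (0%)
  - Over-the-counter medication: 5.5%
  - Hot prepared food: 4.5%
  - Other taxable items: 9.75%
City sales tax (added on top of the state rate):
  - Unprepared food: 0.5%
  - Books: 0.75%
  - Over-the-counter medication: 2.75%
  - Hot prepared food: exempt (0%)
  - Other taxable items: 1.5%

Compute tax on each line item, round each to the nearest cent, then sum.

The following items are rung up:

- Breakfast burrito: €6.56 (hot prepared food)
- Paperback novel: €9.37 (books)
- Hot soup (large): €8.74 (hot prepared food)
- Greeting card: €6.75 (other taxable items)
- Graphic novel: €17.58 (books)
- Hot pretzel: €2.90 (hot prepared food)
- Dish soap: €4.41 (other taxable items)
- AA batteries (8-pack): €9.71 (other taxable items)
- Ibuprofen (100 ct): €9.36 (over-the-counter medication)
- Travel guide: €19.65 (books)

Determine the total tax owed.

Breakfast burrito €6.56: hot prepared food → 4.5% + 0% city = 4.5% → €0.30
Paperback novel €9.37: books → 0% + 0.75% city = 0.75% → €0.07
Hot soup (large) €8.74: hot prepared food → 4.5% + 0% city = 4.5% → €0.39
Greeting card €6.75: other taxable items → 9.75% + 1.5% city = 11.25% → €0.76
Graphic novel €17.58: books → 0% + 0.75% city = 0.75% → €0.13
Hot pretzel €2.90: hot prepared food → 4.5% + 0% city = 4.5% → €0.13
Dish soap €4.41: other taxable items → 9.75% + 1.5% city = 11.25% → €0.50
AA batteries (8-pack) €9.71: other taxable items → 9.75% + 1.5% city = 11.25% → €1.09
Ibuprofen (100 ct) €9.36: over-the-counter medication → 5.5% + 2.75% city = 8.25% → €0.77
Travel guide €19.65: books → 0% + 0.75% city = 0.75% → €0.15
Total tax = €0.30 + €0.07 + €0.39 + €0.76 + €0.13 + €0.13 + €0.50 + €1.09 + €0.77 + €0.15 = €4.29

€4.29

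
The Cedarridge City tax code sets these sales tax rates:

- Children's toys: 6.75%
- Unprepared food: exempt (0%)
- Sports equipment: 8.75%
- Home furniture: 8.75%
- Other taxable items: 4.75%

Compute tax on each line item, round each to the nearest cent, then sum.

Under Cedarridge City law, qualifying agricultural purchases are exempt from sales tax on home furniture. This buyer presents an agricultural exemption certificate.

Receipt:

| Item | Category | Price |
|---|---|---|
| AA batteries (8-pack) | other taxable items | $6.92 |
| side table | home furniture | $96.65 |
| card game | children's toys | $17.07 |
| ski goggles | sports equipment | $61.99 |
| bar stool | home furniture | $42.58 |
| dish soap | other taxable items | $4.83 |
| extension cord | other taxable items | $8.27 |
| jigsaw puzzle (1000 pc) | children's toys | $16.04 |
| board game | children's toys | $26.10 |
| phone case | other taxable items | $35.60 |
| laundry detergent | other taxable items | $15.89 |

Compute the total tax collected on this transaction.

$12.80

AA batteries (8-pack) $6.92: other taxable items → 4.75% → $0.33
Side table $96.65: home furniture, buyer-exempt → 0% → $0.00
Card game $17.07: children's toys → 6.75% → $1.15
Ski goggles $61.99: sports equipment → 8.75% → $5.42
Bar stool $42.58: home furniture, buyer-exempt → 0% → $0.00
Dish soap $4.83: other taxable items → 4.75% → $0.23
Extension cord $8.27: other taxable items → 4.75% → $0.39
Jigsaw puzzle (1000 pc) $16.04: children's toys → 6.75% → $1.08
Board game $26.10: children's toys → 6.75% → $1.76
Phone case $35.60: other taxable items → 4.75% → $1.69
Laundry detergent $15.89: other taxable items → 4.75% → $0.75
Total tax = $0.33 + $1.15 + $5.42 + $0.23 + $0.39 + $1.08 + $1.76 + $1.69 + $0.75 = $12.80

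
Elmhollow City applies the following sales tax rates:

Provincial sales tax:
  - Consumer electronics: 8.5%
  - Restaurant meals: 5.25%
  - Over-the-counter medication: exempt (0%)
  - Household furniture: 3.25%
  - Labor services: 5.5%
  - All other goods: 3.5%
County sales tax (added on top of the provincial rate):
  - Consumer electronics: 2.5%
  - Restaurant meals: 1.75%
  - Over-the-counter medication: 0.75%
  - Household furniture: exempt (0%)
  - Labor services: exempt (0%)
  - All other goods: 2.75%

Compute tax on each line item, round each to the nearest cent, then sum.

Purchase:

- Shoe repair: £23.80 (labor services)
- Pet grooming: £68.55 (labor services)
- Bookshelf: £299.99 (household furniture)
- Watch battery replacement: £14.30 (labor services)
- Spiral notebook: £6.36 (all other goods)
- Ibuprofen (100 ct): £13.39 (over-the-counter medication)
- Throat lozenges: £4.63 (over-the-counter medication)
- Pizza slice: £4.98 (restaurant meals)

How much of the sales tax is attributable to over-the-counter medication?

Ibuprofen (100 ct) £13.39: over-the-counter medication → 0% + 0.75% county = 0.75% → £0.10
Throat lozenges £4.63: over-the-counter medication → 0% + 0.75% county = 0.75% → £0.03
Tax on over-the-counter medication = £0.10 + £0.03 = £0.13

£0.13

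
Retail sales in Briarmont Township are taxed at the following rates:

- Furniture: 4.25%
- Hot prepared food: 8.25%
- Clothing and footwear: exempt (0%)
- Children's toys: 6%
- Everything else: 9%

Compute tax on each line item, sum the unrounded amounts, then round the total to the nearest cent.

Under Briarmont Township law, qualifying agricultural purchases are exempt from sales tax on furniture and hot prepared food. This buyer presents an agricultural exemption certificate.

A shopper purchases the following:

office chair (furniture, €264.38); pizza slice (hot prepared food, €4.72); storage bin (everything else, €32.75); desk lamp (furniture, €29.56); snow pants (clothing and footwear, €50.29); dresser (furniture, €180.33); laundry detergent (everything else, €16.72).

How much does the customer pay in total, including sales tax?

Office chair €264.38: furniture, buyer-exempt → 0% → €0.00
Pizza slice €4.72: hot prepared food, buyer-exempt → 0% → €0.00
Storage bin €32.75: everything else → 9% → €2.9475
Desk lamp €29.56: furniture, buyer-exempt → 0% → €0.00
Snow pants €50.29: clothing and footwear → 0% → €0.00
Dresser €180.33: furniture, buyer-exempt → 0% → €0.00
Laundry detergent €16.72: everything else → 9% → €1.5048
Subtotal = €578.75; unrounded tax = €4.4523 → €4.45; total due = €583.20

€583.20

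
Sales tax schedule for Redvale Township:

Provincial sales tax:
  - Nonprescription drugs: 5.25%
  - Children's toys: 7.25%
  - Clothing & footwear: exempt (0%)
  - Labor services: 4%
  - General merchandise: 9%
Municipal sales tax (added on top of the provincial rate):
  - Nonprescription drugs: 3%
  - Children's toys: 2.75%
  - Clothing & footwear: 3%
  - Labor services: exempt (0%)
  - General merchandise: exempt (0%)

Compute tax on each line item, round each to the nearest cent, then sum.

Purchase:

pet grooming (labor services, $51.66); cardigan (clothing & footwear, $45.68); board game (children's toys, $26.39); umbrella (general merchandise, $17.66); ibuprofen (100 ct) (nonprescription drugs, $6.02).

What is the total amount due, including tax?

$155.58

Pet grooming $51.66: labor services → 4% + 0% municipal = 4% → $2.07
Cardigan $45.68: clothing & footwear → 0% + 3% municipal = 3% → $1.37
Board game $26.39: children's toys → 7.25% + 2.75% municipal = 10% → $2.64
Umbrella $17.66: general merchandise → 9% + 0% municipal = 9% → $1.59
Ibuprofen (100 ct) $6.02: nonprescription drugs → 5.25% + 3% municipal = 8.25% → $0.50
Subtotal = $147.41; tax = $8.17; total due = $155.58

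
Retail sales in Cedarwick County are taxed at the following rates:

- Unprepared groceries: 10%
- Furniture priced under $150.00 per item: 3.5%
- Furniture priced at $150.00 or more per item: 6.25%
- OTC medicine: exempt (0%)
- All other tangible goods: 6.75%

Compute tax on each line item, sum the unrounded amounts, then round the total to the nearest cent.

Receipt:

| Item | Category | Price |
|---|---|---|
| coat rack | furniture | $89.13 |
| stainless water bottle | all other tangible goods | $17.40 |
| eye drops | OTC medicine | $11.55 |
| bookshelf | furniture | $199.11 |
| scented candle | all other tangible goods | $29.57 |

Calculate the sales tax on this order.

Coat rack $89.13: furniture, under $150.00 → 3.5% → $3.11955
Stainless water bottle $17.40: all other tangible goods → 6.75% → $1.1745
Eye drops $11.55: OTC medicine → 0% → $0.00
Bookshelf $199.11: furniture, $150.00 or more → 6.25% → $12.444375
Scented candle $29.57: all other tangible goods → 6.75% → $1.995975
Unrounded tax sum = $18.7344 → $18.73

$18.73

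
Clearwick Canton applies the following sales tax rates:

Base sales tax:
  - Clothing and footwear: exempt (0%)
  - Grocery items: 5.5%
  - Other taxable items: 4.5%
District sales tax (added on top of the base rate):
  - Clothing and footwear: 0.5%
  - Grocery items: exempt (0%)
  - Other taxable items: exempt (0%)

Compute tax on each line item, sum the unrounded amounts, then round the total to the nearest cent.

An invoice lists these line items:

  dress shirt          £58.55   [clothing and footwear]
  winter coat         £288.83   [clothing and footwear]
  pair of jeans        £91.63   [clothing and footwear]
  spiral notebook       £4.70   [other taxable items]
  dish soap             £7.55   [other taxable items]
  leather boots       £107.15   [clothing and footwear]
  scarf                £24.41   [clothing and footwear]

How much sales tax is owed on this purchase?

Dress shirt £58.55: clothing and footwear → 0% + 0.5% district = 0.5% → £0.29275
Winter coat £288.83: clothing and footwear → 0% + 0.5% district = 0.5% → £1.44415
Pair of jeans £91.63: clothing and footwear → 0% + 0.5% district = 0.5% → £0.45815
Spiral notebook £4.70: other taxable items → 4.5% + 0% district = 4.5% → £0.2115
Dish soap £7.55: other taxable items → 4.5% + 0% district = 4.5% → £0.33975
Leather boots £107.15: clothing and footwear → 0% + 0.5% district = 0.5% → £0.53575
Scarf £24.41: clothing and footwear → 0% + 0.5% district = 0.5% → £0.12205
Unrounded tax sum = £3.4041 → £3.40

£3.40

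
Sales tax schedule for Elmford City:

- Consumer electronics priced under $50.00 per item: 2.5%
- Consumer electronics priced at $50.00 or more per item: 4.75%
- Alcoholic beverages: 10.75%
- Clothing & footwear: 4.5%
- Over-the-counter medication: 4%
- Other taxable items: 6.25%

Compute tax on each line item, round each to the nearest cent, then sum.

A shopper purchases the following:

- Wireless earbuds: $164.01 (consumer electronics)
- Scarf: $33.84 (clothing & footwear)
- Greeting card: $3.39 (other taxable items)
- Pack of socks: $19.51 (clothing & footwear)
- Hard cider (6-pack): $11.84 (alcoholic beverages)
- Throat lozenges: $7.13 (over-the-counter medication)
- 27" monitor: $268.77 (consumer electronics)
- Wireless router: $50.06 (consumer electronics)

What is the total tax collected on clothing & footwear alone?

Scarf $33.84: clothing & footwear → 4.5% → $1.52
Pack of socks $19.51: clothing & footwear → 4.5% → $0.88
Tax on clothing & footwear = $1.52 + $0.88 = $2.40

$2.40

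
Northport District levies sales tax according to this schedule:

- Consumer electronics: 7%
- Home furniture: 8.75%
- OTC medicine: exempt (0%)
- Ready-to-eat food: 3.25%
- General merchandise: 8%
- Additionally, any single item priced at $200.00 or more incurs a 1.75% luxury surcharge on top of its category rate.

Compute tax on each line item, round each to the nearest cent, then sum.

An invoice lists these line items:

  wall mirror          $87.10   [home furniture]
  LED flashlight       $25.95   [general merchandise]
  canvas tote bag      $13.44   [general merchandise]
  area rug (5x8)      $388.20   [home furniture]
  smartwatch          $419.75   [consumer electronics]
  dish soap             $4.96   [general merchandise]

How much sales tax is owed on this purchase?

Wall mirror $87.10: home furniture → 8.75% → $7.62
LED flashlight $25.95: general merchandise → 8% → $2.08
Canvas tote bag $13.44: general merchandise → 8% → $1.08
Area rug (5x8) $388.20: home furniture → 8.75% + 1.75% surcharge = 10.5% → $40.76
Smartwatch $419.75: consumer electronics → 7% + 1.75% surcharge = 8.75% → $36.73
Dish soap $4.96: general merchandise → 8% → $0.40
Total tax = $7.62 + $2.08 + $1.08 + $40.76 + $36.73 + $0.40 = $88.67

$88.67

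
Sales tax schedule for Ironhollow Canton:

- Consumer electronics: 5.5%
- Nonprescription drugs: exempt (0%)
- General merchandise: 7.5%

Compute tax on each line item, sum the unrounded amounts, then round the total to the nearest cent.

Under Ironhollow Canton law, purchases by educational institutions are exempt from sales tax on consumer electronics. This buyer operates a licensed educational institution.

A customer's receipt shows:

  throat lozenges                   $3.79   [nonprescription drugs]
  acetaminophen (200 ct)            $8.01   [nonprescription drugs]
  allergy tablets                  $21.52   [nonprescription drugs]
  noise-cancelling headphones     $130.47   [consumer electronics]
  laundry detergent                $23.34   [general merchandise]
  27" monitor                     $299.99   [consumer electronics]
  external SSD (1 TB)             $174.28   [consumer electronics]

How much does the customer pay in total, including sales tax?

Throat lozenges $3.79: nonprescription drugs → 0% → $0.00
Acetaminophen (200 ct) $8.01: nonprescription drugs → 0% → $0.00
Allergy tablets $21.52: nonprescription drugs → 0% → $0.00
Noise-cancelling headphones $130.47: consumer electronics, buyer-exempt → 0% → $0.00
Laundry detergent $23.34: general merchandise → 7.5% → $1.7505
27" monitor $299.99: consumer electronics, buyer-exempt → 0% → $0.00
External SSD (1 TB) $174.28: consumer electronics, buyer-exempt → 0% → $0.00
Subtotal = $661.40; unrounded tax = $1.7505 → $1.75; total due = $663.15

$663.15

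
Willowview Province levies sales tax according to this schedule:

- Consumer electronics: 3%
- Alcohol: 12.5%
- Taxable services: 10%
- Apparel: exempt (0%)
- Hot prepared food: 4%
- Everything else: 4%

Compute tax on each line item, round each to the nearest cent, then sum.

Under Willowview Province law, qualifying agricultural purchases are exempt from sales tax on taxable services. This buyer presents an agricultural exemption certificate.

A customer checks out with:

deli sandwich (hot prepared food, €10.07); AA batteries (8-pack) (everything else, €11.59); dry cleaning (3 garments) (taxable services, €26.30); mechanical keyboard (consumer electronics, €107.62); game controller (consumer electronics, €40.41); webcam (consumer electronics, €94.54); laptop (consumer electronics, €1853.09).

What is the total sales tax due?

Deli sandwich €10.07: hot prepared food → 4% → €0.40
AA batteries (8-pack) €11.59: everything else → 4% → €0.46
Dry cleaning (3 garments) €26.30: taxable services, buyer-exempt → 0% → €0.00
Mechanical keyboard €107.62: consumer electronics → 3% → €3.23
Game controller €40.41: consumer electronics → 3% → €1.21
Webcam €94.54: consumer electronics → 3% → €2.84
Laptop €1853.09: consumer electronics → 3% → €55.59
Total tax = €0.40 + €0.46 + €3.23 + €1.21 + €2.84 + €55.59 = €63.73

€63.73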